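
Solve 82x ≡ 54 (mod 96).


GCD(82, 96) = 2 divides 54
Divide: 41x ≡ 27 (mod 48)
x ≡ 3 (mod 48)


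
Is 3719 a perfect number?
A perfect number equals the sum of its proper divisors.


Proper divisors of 3719: 1
Sum = 1 = 1

No, 3719 is not perfect (1 ≠ 3719)


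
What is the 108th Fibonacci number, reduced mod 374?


F(k) mod 374 for k=1..108:
1, 1, 2, 3, 5, 8, 13, 21, 34, 55, 89, 144, 233, 3, 236, 239, 101, 340, 67, 33, 100, 133, 233, 366, 225, 217, 68, 285, 353, 264, 243, 133, 2, 135, 137, 272, 35, 307, 342, 275, 243, 144, 13, 157, 170, 327, 123, 76, 199, 275, 100, 1, 101, 102, 203, 305, 134, 65, 199, 264, 89, 353, 68, 47, 115, 162, 277, 65, 342, 33, 1, 34, 35, 69, 104, 173, 277, 76, 353, 55, 34, 89, 123, 212, 335, 173, 134, 307, 67, 0, 67, 67, 134, 201, 335, 162, 123, 285, 34, 319, 353, 298, 277, 201, 104, 305, 35, 340
F(108) mod 374 = 340


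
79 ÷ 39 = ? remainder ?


79 = 39 * 2 + 1
Check: 78 + 1 = 79

q = 2, r = 1


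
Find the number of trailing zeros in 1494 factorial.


floor(1494/5) = 298
floor(1494/25) = 59
floor(1494/125) = 11
floor(1494/625) = 2
Total = 370

370 trailing zeros


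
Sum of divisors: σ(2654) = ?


Divisors of 2654: 1, 2, 1327, 2654
Sum = 1 + 2 + 1327 + 2654 = 3984

σ(2654) = 3984


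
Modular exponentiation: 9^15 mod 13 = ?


9^1 mod 13 = 9
9^2 mod 13 = 3
9^3 mod 13 = 1
9^4 mod 13 = 9
9^5 mod 13 = 3
9^6 mod 13 = 1
9^7 mod 13 = 9
9^8 mod 13 = 3
9^9 mod 13 = 1
9^10 mod 13 = 9
9^11 mod 13 = 3
9^12 mod 13 = 1
9^13 mod 13 = 9
9^14 mod 13 = 3
9^15 mod 13 = 1


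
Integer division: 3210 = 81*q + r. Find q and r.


3210 = 81 * 39 + 51
Check: 3159 + 51 = 3210

q = 39, r = 51


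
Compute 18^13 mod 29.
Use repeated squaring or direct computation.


18^1 mod 29 = 18
18^2 mod 29 = 5
18^3 mod 29 = 3
18^4 mod 29 = 25
18^5 mod 29 = 15
18^6 mod 29 = 9
18^7 mod 29 = 17
18^8 mod 29 = 16
18^9 mod 29 = 27
18^10 mod 29 = 22
18^11 mod 29 = 19
18^12 mod 29 = 23
18^13 mod 29 = 8


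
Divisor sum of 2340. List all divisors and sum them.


Divisors of 2340: 1, 2, 3, 4, 5, 6, 9, 10, 12, 13, 15, 18, 20, 26, 30, 36, 39, 45, 52, 60, 65, 78, 90, 117, 130, 156, 180, 195, 234, 260, 390, 468, 585, 780, 1170, 2340
Sum = 1 + 2 + 3 + 4 + 5 + 6 + 9 + 10 + 12 + 13 + 15 + 18 + 20 + 26 + 30 + 36 + 39 + 45 + 52 + 60 + 65 + 78 + 90 + 117 + 130 + 156 + 180 + 195 + 234 + 260 + 390 + 468 + 585 + 780 + 1170 + 2340 = 7644

σ(2340) = 7644


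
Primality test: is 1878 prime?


1878 / 2 = 939 (exact division)
1878 is NOT prime.

No, 1878 is not prime


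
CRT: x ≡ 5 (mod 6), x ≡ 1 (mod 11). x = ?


M = 6*11 = 66
M1 = M/6 = 11, M2 = M/11 = 6
M1^(-1) mod 6 = 5, M2^(-1) mod 11 = 2
x = 5*11*5 + 1*6*2 = 287
287 mod 66 = 23
Check: 23 mod 6 = 5 ✓, 23 mod 11 = 1 ✓

x ≡ 23 (mod 66)


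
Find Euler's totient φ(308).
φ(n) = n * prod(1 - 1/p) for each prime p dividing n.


308 = 2^2 × 7 × 11
Prime factors: 2, 7, 11
φ(308) = 308 × (1-1/2) × (1-1/7) × (1-1/11)
= 308 × 1/2 × 6/7 × 10/11 = 120

φ(308) = 120


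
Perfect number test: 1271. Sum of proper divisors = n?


Proper divisors of 1271: 1, 31, 41
Sum = 1 + 31 + 41 = 73

No, 1271 is not perfect (73 ≠ 1271)


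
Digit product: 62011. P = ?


6 × 2 × 0 × 1 × 1 = 0


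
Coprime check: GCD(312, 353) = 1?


Euclidean algorithm:
353 = 1 * 312 + 41
312 = 7 * 41 + 25
41 = 1 * 25 + 16
25 = 1 * 16 + 9
16 = 1 * 9 + 7
9 = 1 * 7 + 2
7 = 3 * 2 + 1
2 = 2 * 1 + 0
GCD(312, 353) = 1

Yes, coprime (GCD = 1)


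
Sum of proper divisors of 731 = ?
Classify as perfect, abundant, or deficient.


Proper divisors: 1, 17, 43
Sum = 1 + 17 + 43 = 61
61 < 731 → deficient

s(731) = 61 (deficient)


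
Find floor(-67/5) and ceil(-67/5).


-67/5 = -13.4000
floor = -14
ceil = -13

floor = -14, ceil = -13


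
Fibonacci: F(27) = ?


Sequence: 1, 1, 2, 3, 5, 8, 13, 21, 34, 55, 89, 144, 233, 377, 610, 987, 1597, 2584, 4181, 6765, 10946, 17711, 28657, 46368, 75025, 121393, 196418
F(27) = 196418


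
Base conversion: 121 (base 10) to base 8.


121 (base 10) = 121 (decimal)
121 (decimal) = 171 (base 8)


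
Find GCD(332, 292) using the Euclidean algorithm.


332 = 1 * 292 + 40
292 = 7 * 40 + 12
40 = 3 * 12 + 4
12 = 3 * 4 + 0
GCD = 4


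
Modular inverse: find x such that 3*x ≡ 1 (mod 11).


Use the extended Euclidean algorithm on (11, 3); each row r = 11*s + 3*t:
r=11, s=1, t=0
r=3, s=0, t=1
q=3: r=2, s=1, t=-3   [11*(1) + 3*(-3) = 2]
q=1: r=1, s=-1, t=4   [11*(-1) + 3*(4) = 1]
q=2: r=0, s=3, t=-11   [11*(3) + 3*(-11) = 0]
GCD = 1 with t = 4, so 3*(4) ≡ 1 (mod 11)
Inverse = 4 mod 11 = 4
Check: 3 * 4 = 12 ≡ 1 (mod 11)

3^(-1) ≡ 4 (mod 11)


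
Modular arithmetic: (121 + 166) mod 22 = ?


121 + 166 = 287
287 mod 22 = 1


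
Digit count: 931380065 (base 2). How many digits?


931380065 in base 2 = 110111100000111011101101100001
Number of digits = 30

30 digits (base 2)


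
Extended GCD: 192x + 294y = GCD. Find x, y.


Tabular extended Euclidean (each row: r = 192*s + 294*t):
r=192, s=1, t=0
r=294, s=0, t=1
q=0: r=192, s=1, t=0   [192*(1) + 294*(0) = 192]
q=1: r=102, s=-1, t=1   [192*(-1) + 294*(1) = 102]
q=1: r=90, s=2, t=-1   [192*(2) + 294*(-1) = 90]
q=1: r=12, s=-3, t=2   [192*(-3) + 294*(2) = 12]
q=7: r=6, s=23, t=-15   [192*(23) + 294*(-15) = 6]
q=2: r=0, s=-49, t=32   [192*(-49) + 294*(32) = 0]
GCD = 6; from the row with r=6: x=23, y=-15
Check: 192*(23) + 294*(-15) = 4416 - 4410 = 6

GCD = 6, x = 23, y = -15


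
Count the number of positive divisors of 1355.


1355 = 5^1 × 271^1
d(1355) = (1+1) × (1+1) = 4

4 divisors


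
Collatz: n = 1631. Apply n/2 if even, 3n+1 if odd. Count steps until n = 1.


1631 → 4894 → 2447 → 7342 → 3671 → 11014 → 5507 → 16522 → 8261 → 24784 → 12392 → 6196 → 3098 → 1549 → 4648 → 2324 → 1162 → 581 → 1744 → 872 → 436 → 218 → 109 → 328 → 164 → 82 → 41 → 124 → 62 → 31 → 94 → 47 → 142 → 71 → 214 → 107 → 322 → 161 → 484 → 242 → 121 → 364 → 182 → 91 → 274 → 137 → 412 → 206 → 103 → 310 → 155 → 466 → 233 → 700 → 350 → 175 → 526 → 263 → 790 → 395 → 1186 → 593 → 1780 → 890 → 445 → 1336 → 668 → 334 → 167 → 502 → 251 → 754 → 377 → 1132 → 566 → 283 → 850 → 425 → 1276 → 638 → 319 → 958 → 479 → 1438 → 719 → 2158 → 1079 → 3238 → 1619 → 4858 → 2429 → 7288 → 3644 → 1822 → 911 → 2734 → 1367 → 4102 → 2051 → 6154 → 3077 → 9232 → 4616 → 2308 → 1154 → 577 → 1732 → 866 → 433 → 1300 → 650 → 325 → 976 → 488 → 244 → 122 → 61 → 184 → 92 → 46 → 23 → 70 → 35 → 106 → 53 → 160 → 80 → 40 → 20 → 10 → 5 → 16 → 8 → 4 → 2 → 1
Total steps = 135

135 steps


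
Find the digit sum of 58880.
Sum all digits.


5 + 8 + 8 + 8 + 0 = 29


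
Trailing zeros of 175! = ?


floor(175/5) = 35
floor(175/25) = 7
floor(175/125) = 1
Total = 43

43 trailing zeros


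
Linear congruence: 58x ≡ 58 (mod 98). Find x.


GCD(58, 98) = 2 divides 58
Divide: 29x ≡ 29 (mod 49)
x ≡ 1 (mod 49)


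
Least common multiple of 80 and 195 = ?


GCD(80, 195) = 5
LCM = 80*195/5 = 15600/5 = 3120

LCM = 3120


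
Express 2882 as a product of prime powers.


2882 / 2 = 1441
1441 / 11 = 131
131 / 131 = 1
2882 = 2 × 11 × 131


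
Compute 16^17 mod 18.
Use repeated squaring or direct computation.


16^1 mod 18 = 16
16^2 mod 18 = 4
16^3 mod 18 = 10
16^4 mod 18 = 16
16^5 mod 18 = 4
16^6 mod 18 = 10
16^7 mod 18 = 16
16^8 mod 18 = 4
16^9 mod 18 = 10
16^10 mod 18 = 16
16^11 mod 18 = 4
16^12 mod 18 = 10
16^13 mod 18 = 16
16^14 mod 18 = 4
16^15 mod 18 = 10
16^16 mod 18 = 16
16^17 mod 18 = 4


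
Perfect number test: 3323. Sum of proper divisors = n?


Proper divisors of 3323: 1
Sum = 1 = 1

No, 3323 is not perfect (1 ≠ 3323)


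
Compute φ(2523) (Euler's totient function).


2523 = 3 × 29^2
Prime factors: 3, 29
φ(2523) = 2523 × (1-1/3) × (1-1/29)
= 2523 × 2/3 × 28/29 = 1624

φ(2523) = 1624


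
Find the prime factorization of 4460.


4460 / 2 = 2230
2230 / 2 = 1115
1115 / 5 = 223
223 / 223 = 1
4460 = 2^2 × 5 × 223


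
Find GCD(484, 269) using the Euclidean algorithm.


484 = 1 * 269 + 215
269 = 1 * 215 + 54
215 = 3 * 54 + 53
54 = 1 * 53 + 1
53 = 53 * 1 + 0
GCD = 1


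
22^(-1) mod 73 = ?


Use the extended Euclidean algorithm on (73, 22); each row r = 73*s + 22*t:
r=73, s=1, t=0
r=22, s=0, t=1
q=3: r=7, s=1, t=-3   [73*(1) + 22*(-3) = 7]
q=3: r=1, s=-3, t=10   [73*(-3) + 22*(10) = 1]
q=7: r=0, s=22, t=-73   [73*(22) + 22*(-73) = 0]
GCD = 1 with t = 10, so 22*(10) ≡ 1 (mod 73)
Inverse = 10 mod 73 = 10
Check: 22 * 10 = 220 ≡ 1 (mod 73)

22^(-1) ≡ 10 (mod 73)


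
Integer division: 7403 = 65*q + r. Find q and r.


7403 = 65 * 113 + 58
Check: 7345 + 58 = 7403

q = 113, r = 58


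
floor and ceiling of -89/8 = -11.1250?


-89/8 = -11.1250
floor = -12
ceil = -11

floor = -12, ceil = -11


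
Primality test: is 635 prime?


635 / 5 = 127 (exact division)
635 is NOT prime.

No, 635 is not prime


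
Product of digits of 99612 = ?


9 × 9 × 6 × 1 × 2 = 972


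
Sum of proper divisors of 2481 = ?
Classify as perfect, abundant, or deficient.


Proper divisors: 1, 3, 827
Sum = 1 + 3 + 827 = 831
831 < 2481 → deficient

s(2481) = 831 (deficient)


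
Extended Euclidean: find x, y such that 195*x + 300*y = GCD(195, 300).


Tabular extended Euclidean (each row: r = 195*s + 300*t):
r=195, s=1, t=0
r=300, s=0, t=1
q=0: r=195, s=1, t=0   [195*(1) + 300*(0) = 195]
q=1: r=105, s=-1, t=1   [195*(-1) + 300*(1) = 105]
q=1: r=90, s=2, t=-1   [195*(2) + 300*(-1) = 90]
q=1: r=15, s=-3, t=2   [195*(-3) + 300*(2) = 15]
q=6: r=0, s=20, t=-13   [195*(20) + 300*(-13) = 0]
GCD = 15; from the row with r=15: x=-3, y=2
Check: 195*(-3) + 300*(2) = -585 + 600 = 15

GCD = 15, x = -3, y = 2


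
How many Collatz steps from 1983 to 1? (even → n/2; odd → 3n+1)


1983 → 5950 → 2975 → 8926 → 4463 → 13390 → 6695 → 20086 → 10043 → 30130 → 15065 → 45196 → 22598 → 11299 → 33898 → 16949 → 50848 → 25424 → 12712 → 6356 → 3178 → 1589 → 4768 → 2384 → 1192 → 596 → 298 → 149 → 448 → 224 → 112 → 56 → 28 → 14 → 7 → 22 → 11 → 34 → 17 → 52 → 26 → 13 → 40 → 20 → 10 → 5 → 16 → 8 → 4 → 2 → 1
Total steps = 50

50 steps


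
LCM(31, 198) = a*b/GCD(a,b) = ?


GCD(31, 198) = 1
LCM = 31*198/1 = 6138/1 = 6138

LCM = 6138


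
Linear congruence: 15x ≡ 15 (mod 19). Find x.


GCD(15, 19) = 1, unique solution
a^(-1) mod 19 = 14
x = 14 * 15 mod 19 = 1

x ≡ 1 (mod 19)


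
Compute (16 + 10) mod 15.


16 + 10 = 26
26 mod 15 = 11


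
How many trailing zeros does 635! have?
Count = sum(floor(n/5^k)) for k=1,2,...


floor(635/5) = 127
floor(635/25) = 25
floor(635/125) = 5
floor(635/625) = 1
Total = 158

158 trailing zeros


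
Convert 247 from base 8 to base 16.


247 (base 8) = 167 (decimal)
167 (decimal) = A7 (base 16)


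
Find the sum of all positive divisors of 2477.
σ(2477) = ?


Divisors of 2477: 1, 2477
Sum = 1 + 2477 = 2478

σ(2477) = 2478


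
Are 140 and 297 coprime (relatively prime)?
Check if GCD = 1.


Euclidean algorithm:
297 = 2 * 140 + 17
140 = 8 * 17 + 4
17 = 4 * 4 + 1
4 = 4 * 1 + 0
GCD(140, 297) = 1

Yes, coprime (GCD = 1)


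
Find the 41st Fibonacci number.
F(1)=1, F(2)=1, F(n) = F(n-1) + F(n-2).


Sequence: 1, 1, 2, 3, 5, 8, 13, 21, 34, 55, 89, 144, 233, 377, 610, 987, 1597, 2584, 4181, 6765, 10946, 17711, 28657, 46368, 75025, 121393, 196418, 317811, 514229, 832040, 1346269, 2178309, 3524578, 5702887, 9227465, 14930352, 24157817, 39088169, 63245986, 102334155, 165580141
F(41) = 165580141


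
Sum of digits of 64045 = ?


6 + 4 + 0 + 4 + 5 = 19


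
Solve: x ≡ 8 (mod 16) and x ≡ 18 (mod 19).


M = 16*19 = 304
M1 = M/16 = 19, M2 = M/19 = 16
M1^(-1) mod 16 = 11, M2^(-1) mod 19 = 6
x = 8*19*11 + 18*16*6 = 3400
3400 mod 304 = 56
Check: 56 mod 16 = 8 ✓, 56 mod 19 = 18 ✓

x ≡ 56 (mod 304)


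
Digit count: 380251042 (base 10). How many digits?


380251042 has 9 digits in base 10
floor(log10(380251042)) + 1 = floor(8.5801) + 1 = 9

9 digits (base 10)


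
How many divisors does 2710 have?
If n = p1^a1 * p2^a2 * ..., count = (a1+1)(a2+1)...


2710 = 2^1 × 5^1 × 271^1
d(2710) = (1+1) × (1+1) × (1+1) = 8

8 divisors


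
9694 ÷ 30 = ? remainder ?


9694 = 30 * 323 + 4
Check: 9690 + 4 = 9694

q = 323, r = 4


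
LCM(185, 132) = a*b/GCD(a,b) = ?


GCD(185, 132) = 1
LCM = 185*132/1 = 24420/1 = 24420

LCM = 24420


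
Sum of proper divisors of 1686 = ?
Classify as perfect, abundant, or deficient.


Proper divisors: 1, 2, 3, 6, 281, 562, 843
Sum = 1 + 2 + 3 + 6 + 281 + 562 + 843 = 1698
1698 > 1686 → abundant

s(1686) = 1698 (abundant)


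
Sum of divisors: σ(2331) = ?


Divisors of 2331: 1, 3, 7, 9, 21, 37, 63, 111, 259, 333, 777, 2331
Sum = 1 + 3 + 7 + 9 + 21 + 37 + 63 + 111 + 259 + 333 + 777 + 2331 = 3952

σ(2331) = 3952


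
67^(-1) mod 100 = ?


Use the extended Euclidean algorithm on (100, 67); each row r = 100*s + 67*t:
r=100, s=1, t=0
r=67, s=0, t=1
q=1: r=33, s=1, t=-1   [100*(1) + 67*(-1) = 33]
q=2: r=1, s=-2, t=3   [100*(-2) + 67*(3) = 1]
q=33: r=0, s=67, t=-100   [100*(67) + 67*(-100) = 0]
GCD = 1 with t = 3, so 67*(3) ≡ 1 (mod 100)
Inverse = 3 mod 100 = 3
Check: 67 * 3 = 201 ≡ 1 (mod 100)

67^(-1) ≡ 3 (mod 100)


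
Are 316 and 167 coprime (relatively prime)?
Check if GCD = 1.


Euclidean algorithm:
316 = 1 * 167 + 149
167 = 1 * 149 + 18
149 = 8 * 18 + 5
18 = 3 * 5 + 3
5 = 1 * 3 + 2
3 = 1 * 2 + 1
2 = 2 * 1 + 0
GCD(316, 167) = 1

Yes, coprime (GCD = 1)


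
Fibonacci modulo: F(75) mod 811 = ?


F(k) mod 811 for k=1..75:
1, 1, 2, 3, 5, 8, 13, 21, 34, 55, 89, 144, 233, 377, 610, 176, 786, 151, 126, 277, 403, 680, 272, 141, 413, 554, 156, 710, 55, 765, 9, 774, 783, 746, 718, 653, 560, 402, 151, 553, 704, 446, 339, 785, 313, 287, 600, 76, 676, 752, 617, 558, 364, 111, 475, 586, 250, 25, 275, 300, 575, 64, 639, 703, 531, 423, 143, 566, 709, 464, 362, 15, 377, 392, 769
F(75) mod 811 = 769


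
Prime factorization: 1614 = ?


1614 / 2 = 807
807 / 3 = 269
269 / 269 = 1
1614 = 2 × 3 × 269


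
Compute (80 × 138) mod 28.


80 × 138 = 11040
11040 mod 28 = 8


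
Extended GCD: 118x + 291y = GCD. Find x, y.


Tabular extended Euclidean (each row: r = 118*s + 291*t):
r=118, s=1, t=0
r=291, s=0, t=1
q=0: r=118, s=1, t=0   [118*(1) + 291*(0) = 118]
q=2: r=55, s=-2, t=1   [118*(-2) + 291*(1) = 55]
q=2: r=8, s=5, t=-2   [118*(5) + 291*(-2) = 8]
q=6: r=7, s=-32, t=13   [118*(-32) + 291*(13) = 7]
q=1: r=1, s=37, t=-15   [118*(37) + 291*(-15) = 1]
q=7: r=0, s=-291, t=118   [118*(-291) + 291*(118) = 0]
GCD = 1; from the row with r=1: x=37, y=-15
Check: 118*(37) + 291*(-15) = 4366 - 4365 = 1

GCD = 1, x = 37, y = -15


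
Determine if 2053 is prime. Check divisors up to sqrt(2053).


Check divisors up to sqrt(2053) = 45.3100
No divisors found.
2053 is prime.

Yes, 2053 is prime


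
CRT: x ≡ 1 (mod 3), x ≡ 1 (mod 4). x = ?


M = 3*4 = 12
M1 = M/3 = 4, M2 = M/4 = 3
M1^(-1) mod 3 = 1, M2^(-1) mod 4 = 3
x = 1*4*1 + 1*3*3 = 13
13 mod 12 = 1
Check: 1 mod 3 = 1 ✓, 1 mod 4 = 1 ✓

x ≡ 1 (mod 12)


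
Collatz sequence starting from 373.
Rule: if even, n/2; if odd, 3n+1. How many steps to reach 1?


373 → 1120 → 560 → 280 → 140 → 70 → 35 → 106 → 53 → 160 → 80 → 40 → 20 → 10 → 5 → 16 → 8 → 4 → 2 → 1
Total steps = 19

19 steps


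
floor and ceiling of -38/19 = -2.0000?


-38/19 = -2.0000
floor = -2
ceil = -2

floor = -2, ceil = -2


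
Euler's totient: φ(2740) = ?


2740 = 2^2 × 5 × 137
Prime factors: 2, 5, 137
φ(2740) = 2740 × (1-1/2) × (1-1/5) × (1-1/137)
= 2740 × 1/2 × 4/5 × 136/137 = 1088

φ(2740) = 1088


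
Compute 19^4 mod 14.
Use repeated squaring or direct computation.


19^1 mod 14 = 5
19^2 mod 14 = 11
19^3 mod 14 = 13
19^4 mod 14 = 9


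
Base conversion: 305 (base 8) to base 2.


305 (base 8) = 197 (decimal)
197 (decimal) = 11000101 (base 2)


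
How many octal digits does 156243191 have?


156243191 in base 8 = 1124012367
Number of digits = 10

10 digits (base 8)


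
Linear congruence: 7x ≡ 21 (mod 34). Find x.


GCD(7, 34) = 1, unique solution
a^(-1) mod 34 = 5
x = 5 * 21 mod 34 = 3

x ≡ 3 (mod 34)


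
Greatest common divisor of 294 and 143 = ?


294 = 2 * 143 + 8
143 = 17 * 8 + 7
8 = 1 * 7 + 1
7 = 7 * 1 + 0
GCD = 1


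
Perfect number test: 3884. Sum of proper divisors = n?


Proper divisors of 3884: 1, 2, 4, 971, 1942
Sum = 1 + 2 + 4 + 971 + 1942 = 2920

No, 3884 is not perfect (2920 ≠ 3884)


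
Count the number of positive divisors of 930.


930 = 2^1 × 3^1 × 5^1 × 31^1
d(930) = (1+1) × (1+1) × (1+1) × (1+1) = 16

16 divisors


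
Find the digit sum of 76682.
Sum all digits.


7 + 6 + 6 + 8 + 2 = 29


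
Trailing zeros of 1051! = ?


floor(1051/5) = 210
floor(1051/25) = 42
floor(1051/125) = 8
floor(1051/625) = 1
Total = 261

261 trailing zeros


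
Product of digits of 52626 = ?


5 × 2 × 6 × 2 × 6 = 720


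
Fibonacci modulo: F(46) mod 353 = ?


F(k) mod 353 for k=1..46:
1, 1, 2, 3, 5, 8, 13, 21, 34, 55, 89, 144, 233, 24, 257, 281, 185, 113, 298, 58, 3, 61, 64, 125, 189, 314, 150, 111, 261, 19, 280, 299, 226, 172, 45, 217, 262, 126, 35, 161, 196, 4, 200, 204, 51, 255
F(46) mod 353 = 255


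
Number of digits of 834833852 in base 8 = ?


834833852 in base 8 = 6160506674
Number of digits = 10

10 digits (base 8)


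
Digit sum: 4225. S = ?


4 + 2 + 2 + 5 = 13


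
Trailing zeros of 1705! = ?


floor(1705/5) = 341
floor(1705/25) = 68
floor(1705/125) = 13
floor(1705/625) = 2
Total = 424

424 trailing zeros


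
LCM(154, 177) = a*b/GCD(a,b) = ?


GCD(154, 177) = 1
LCM = 154*177/1 = 27258/1 = 27258

LCM = 27258


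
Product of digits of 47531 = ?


4 × 7 × 5 × 3 × 1 = 420


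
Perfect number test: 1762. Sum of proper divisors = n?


Proper divisors of 1762: 1, 2, 881
Sum = 1 + 2 + 881 = 884

No, 1762 is not perfect (884 ≠ 1762)


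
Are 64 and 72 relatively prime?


Euclidean algorithm:
72 = 1 * 64 + 8
64 = 8 * 8 + 0
GCD(64, 72) = 8

No, not coprime (GCD = 8)


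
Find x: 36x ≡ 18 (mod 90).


GCD(36, 90) = 18 divides 18
Divide: 2x ≡ 1 (mod 5)
x ≡ 3 (mod 5)


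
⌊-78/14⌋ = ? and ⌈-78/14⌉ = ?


-78/14 = -5.5714
floor = -6
ceil = -5

floor = -6, ceil = -5


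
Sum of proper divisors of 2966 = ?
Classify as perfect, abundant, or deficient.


Proper divisors: 1, 2, 1483
Sum = 1 + 2 + 1483 = 1486
1486 < 2966 → deficient

s(2966) = 1486 (deficient)


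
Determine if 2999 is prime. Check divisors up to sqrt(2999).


Check divisors up to sqrt(2999) = 54.7631
No divisors found.
2999 is prime.

Yes, 2999 is prime


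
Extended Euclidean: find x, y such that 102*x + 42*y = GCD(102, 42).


Tabular extended Euclidean (each row: r = 102*s + 42*t):
r=102, s=1, t=0
r=42, s=0, t=1
q=2: r=18, s=1, t=-2   [102*(1) + 42*(-2) = 18]
q=2: r=6, s=-2, t=5   [102*(-2) + 42*(5) = 6]
q=3: r=0, s=7, t=-17   [102*(7) + 42*(-17) = 0]
GCD = 6; from the row with r=6: x=-2, y=5
Check: 102*(-2) + 42*(5) = -204 + 210 = 6

GCD = 6, x = -2, y = 5


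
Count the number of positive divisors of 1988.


1988 = 2^2 × 7^1 × 71^1
d(1988) = (2+1) × (1+1) × (1+1) = 12

12 divisors


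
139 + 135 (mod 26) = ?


139 + 135 = 274
274 mod 26 = 14


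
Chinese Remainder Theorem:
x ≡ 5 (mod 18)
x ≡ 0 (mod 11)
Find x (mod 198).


M = 18*11 = 198
M1 = M/18 = 11, M2 = M/11 = 18
M1^(-1) mod 18 = 5, M2^(-1) mod 11 = 8
x = 5*11*5 + 0*18*8 = 275
275 mod 198 = 77
Check: 77 mod 18 = 5 ✓, 77 mod 11 = 0 ✓

x ≡ 77 (mod 198)


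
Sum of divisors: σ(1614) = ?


Divisors of 1614: 1, 2, 3, 6, 269, 538, 807, 1614
Sum = 1 + 2 + 3 + 6 + 269 + 538 + 807 + 1614 = 3240

σ(1614) = 3240


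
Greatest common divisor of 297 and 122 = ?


297 = 2 * 122 + 53
122 = 2 * 53 + 16
53 = 3 * 16 + 5
16 = 3 * 5 + 1
5 = 5 * 1 + 0
GCD = 1


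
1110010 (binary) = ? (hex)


1110010 (base 2) = 114 (decimal)
114 (decimal) = 72 (base 16)


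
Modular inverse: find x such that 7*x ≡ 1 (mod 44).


Use the extended Euclidean algorithm on (44, 7); each row r = 44*s + 7*t:
r=44, s=1, t=0
r=7, s=0, t=1
q=6: r=2, s=1, t=-6   [44*(1) + 7*(-6) = 2]
q=3: r=1, s=-3, t=19   [44*(-3) + 7*(19) = 1]
q=2: r=0, s=7, t=-44   [44*(7) + 7*(-44) = 0]
GCD = 1 with t = 19, so 7*(19) ≡ 1 (mod 44)
Inverse = 19 mod 44 = 19
Check: 7 * 19 = 133 ≡ 1 (mod 44)

7^(-1) ≡ 19 (mod 44)


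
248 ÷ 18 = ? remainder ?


248 = 18 * 13 + 14
Check: 234 + 14 = 248

q = 13, r = 14


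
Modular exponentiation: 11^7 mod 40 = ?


11^1 mod 40 = 11
11^2 mod 40 = 1
11^3 mod 40 = 11
11^4 mod 40 = 1
11^5 mod 40 = 11
11^6 mod 40 = 1
11^7 mod 40 = 11


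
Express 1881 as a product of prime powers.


1881 / 3 = 627
627 / 3 = 209
209 / 11 = 19
19 / 19 = 1
1881 = 3^2 × 11 × 19


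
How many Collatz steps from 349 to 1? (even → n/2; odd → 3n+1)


349 → 1048 → 524 → 262 → 131 → 394 → 197 → 592 → 296 → 148 → 74 → 37 → 112 → 56 → 28 → 14 → 7 → 22 → 11 → 34 → 17 → 52 → 26 → 13 → 40 → 20 → 10 → 5 → 16 → 8 → 4 → 2 → 1
Total steps = 32

32 steps


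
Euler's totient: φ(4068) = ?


4068 = 2^2 × 3^2 × 113
Prime factors: 2, 3, 113
φ(4068) = 4068 × (1-1/2) × (1-1/3) × (1-1/113)
= 4068 × 1/2 × 2/3 × 112/113 = 1344

φ(4068) = 1344


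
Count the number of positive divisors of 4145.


4145 = 5^1 × 829^1
d(4145) = (1+1) × (1+1) = 4

4 divisors


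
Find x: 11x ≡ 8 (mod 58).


GCD(11, 58) = 1, unique solution
a^(-1) mod 58 = 37
x = 37 * 8 mod 58 = 6

x ≡ 6 (mod 58)


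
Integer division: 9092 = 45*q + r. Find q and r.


9092 = 45 * 202 + 2
Check: 9090 + 2 = 9092

q = 202, r = 2


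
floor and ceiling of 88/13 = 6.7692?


88/13 = 6.7692
floor = 6
ceil = 7

floor = 6, ceil = 7


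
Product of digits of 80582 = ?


8 × 0 × 5 × 8 × 2 = 0


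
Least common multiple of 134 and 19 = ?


GCD(134, 19) = 1
LCM = 134*19/1 = 2546/1 = 2546

LCM = 2546


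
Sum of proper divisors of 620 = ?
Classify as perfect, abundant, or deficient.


Proper divisors: 1, 2, 4, 5, 10, 20, 31, 62, 124, 155, 310
Sum = 1 + 2 + 4 + 5 + 10 + 20 + 31 + 62 + 124 + 155 + 310 = 724
724 > 620 → abundant

s(620) = 724 (abundant)


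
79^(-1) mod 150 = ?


Use the extended Euclidean algorithm on (150, 79); each row r = 150*s + 79*t:
r=150, s=1, t=0
r=79, s=0, t=1
q=1: r=71, s=1, t=-1   [150*(1) + 79*(-1) = 71]
q=1: r=8, s=-1, t=2   [150*(-1) + 79*(2) = 8]
q=8: r=7, s=9, t=-17   [150*(9) + 79*(-17) = 7]
q=1: r=1, s=-10, t=19   [150*(-10) + 79*(19) = 1]
q=7: r=0, s=79, t=-150   [150*(79) + 79*(-150) = 0]
GCD = 1 with t = 19, so 79*(19) ≡ 1 (mod 150)
Inverse = 19 mod 150 = 19
Check: 79 * 19 = 1501 ≡ 1 (mod 150)

79^(-1) ≡ 19 (mod 150)


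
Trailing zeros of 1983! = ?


floor(1983/5) = 396
floor(1983/25) = 79
floor(1983/125) = 15
floor(1983/625) = 3
Total = 493

493 trailing zeros


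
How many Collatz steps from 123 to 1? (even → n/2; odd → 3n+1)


123 → 370 → 185 → 556 → 278 → 139 → 418 → 209 → 628 → 314 → 157 → 472 → 236 → 118 → 59 → 178 → 89 → 268 → 134 → 67 → 202 → 101 → 304 → 152 → 76 → 38 → 19 → 58 → 29 → 88 → 44 → 22 → 11 → 34 → 17 → 52 → 26 → 13 → 40 → 20 → 10 → 5 → 16 → 8 → 4 → 2 → 1
Total steps = 46

46 steps


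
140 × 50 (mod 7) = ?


140 × 50 = 7000
7000 mod 7 = 0


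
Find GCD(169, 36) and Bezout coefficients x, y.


Tabular extended Euclidean (each row: r = 169*s + 36*t):
r=169, s=1, t=0
r=36, s=0, t=1
q=4: r=25, s=1, t=-4   [169*(1) + 36*(-4) = 25]
q=1: r=11, s=-1, t=5   [169*(-1) + 36*(5) = 11]
q=2: r=3, s=3, t=-14   [169*(3) + 36*(-14) = 3]
q=3: r=2, s=-10, t=47   [169*(-10) + 36*(47) = 2]
q=1: r=1, s=13, t=-61   [169*(13) + 36*(-61) = 1]
q=2: r=0, s=-36, t=169   [169*(-36) + 36*(169) = 0]
GCD = 1; from the row with r=1: x=13, y=-61
Check: 169*(13) + 36*(-61) = 2197 - 2196 = 1

GCD = 1, x = 13, y = -61


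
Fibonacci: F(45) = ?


Sequence: 1, 1, 2, 3, 5, 8, 13, 21, 34, 55, 89, 144, 233, 377, 610, 987, 1597, 2584, 4181, 6765, 10946, 17711, 28657, 46368, 75025, 121393, 196418, 317811, 514229, 832040, 1346269, 2178309, 3524578, 5702887, 9227465, 14930352, 24157817, 39088169, 63245986, 102334155, 165580141, 267914296, 433494437, 701408733, 1134903170
F(45) = 1134903170


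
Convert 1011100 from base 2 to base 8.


1011100 (base 2) = 92 (decimal)
92 (decimal) = 134 (base 8)


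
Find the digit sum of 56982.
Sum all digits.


5 + 6 + 9 + 8 + 2 = 30


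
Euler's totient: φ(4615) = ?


4615 = 5 × 13 × 71
Prime factors: 5, 13, 71
φ(4615) = 4615 × (1-1/5) × (1-1/13) × (1-1/71)
= 4615 × 4/5 × 12/13 × 70/71 = 3360

φ(4615) = 3360


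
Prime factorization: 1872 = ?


1872 / 2 = 936
936 / 2 = 468
468 / 2 = 234
234 / 2 = 117
117 / 3 = 39
39 / 3 = 13
13 / 13 = 1
1872 = 2^4 × 3^2 × 13


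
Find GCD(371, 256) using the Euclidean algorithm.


371 = 1 * 256 + 115
256 = 2 * 115 + 26
115 = 4 * 26 + 11
26 = 2 * 11 + 4
11 = 2 * 4 + 3
4 = 1 * 3 + 1
3 = 3 * 1 + 0
GCD = 1


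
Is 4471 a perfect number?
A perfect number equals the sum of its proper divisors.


Proper divisors of 4471: 1, 17, 263
Sum = 1 + 17 + 263 = 281

No, 4471 is not perfect (281 ≠ 4471)


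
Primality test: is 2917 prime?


Check divisors up to sqrt(2917) = 54.0093
No divisors found.
2917 is prime.

Yes, 2917 is prime


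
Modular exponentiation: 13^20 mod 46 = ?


13^1 mod 46 = 13
13^2 mod 46 = 31
13^3 mod 46 = 35
13^4 mod 46 = 41
13^5 mod 46 = 27
13^6 mod 46 = 29
13^7 mod 46 = 9
13^8 mod 46 = 25
13^9 mod 46 = 3
13^10 mod 46 = 39
13^11 mod 46 = 1
13^12 mod 46 = 13
13^13 mod 46 = 31
13^14 mod 46 = 35
13^15 mod 46 = 41
13^16 mod 46 = 27
13^17 mod 46 = 29
13^18 mod 46 = 9
13^19 mod 46 = 25
13^20 mod 46 = 3


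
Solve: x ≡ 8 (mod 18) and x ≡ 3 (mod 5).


M = 18*5 = 90
M1 = M/18 = 5, M2 = M/5 = 18
M1^(-1) mod 18 = 11, M2^(-1) mod 5 = 2
x = 8*5*11 + 3*18*2 = 548
548 mod 90 = 8
Check: 8 mod 18 = 8 ✓, 8 mod 5 = 3 ✓

x ≡ 8 (mod 90)


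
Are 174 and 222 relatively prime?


Euclidean algorithm:
222 = 1 * 174 + 48
174 = 3 * 48 + 30
48 = 1 * 30 + 18
30 = 1 * 18 + 12
18 = 1 * 12 + 6
12 = 2 * 6 + 0
GCD(174, 222) = 6

No, not coprime (GCD = 6)


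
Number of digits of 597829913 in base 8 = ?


597829913 in base 8 = 4350424431
Number of digits = 10

10 digits (base 8)


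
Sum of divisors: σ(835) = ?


Divisors of 835: 1, 5, 167, 835
Sum = 1 + 5 + 167 + 835 = 1008

σ(835) = 1008


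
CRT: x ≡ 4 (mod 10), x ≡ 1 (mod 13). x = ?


M = 10*13 = 130
M1 = M/10 = 13, M2 = M/13 = 10
M1^(-1) mod 10 = 7, M2^(-1) mod 13 = 4
x = 4*13*7 + 1*10*4 = 404
404 mod 130 = 14
Check: 14 mod 10 = 4 ✓, 14 mod 13 = 1 ✓

x ≡ 14 (mod 130)


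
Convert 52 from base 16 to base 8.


52 (base 16) = 82 (decimal)
82 (decimal) = 122 (base 8)


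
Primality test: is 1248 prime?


1248 / 2 = 624 (exact division)
1248 is NOT prime.

No, 1248 is not prime


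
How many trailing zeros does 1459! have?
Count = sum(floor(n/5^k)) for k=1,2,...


floor(1459/5) = 291
floor(1459/25) = 58
floor(1459/125) = 11
floor(1459/625) = 2
Total = 362

362 trailing zeros


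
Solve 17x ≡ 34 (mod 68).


GCD(17, 68) = 17 divides 34
Divide: 1x ≡ 2 (mod 4)
x ≡ 2 (mod 4)


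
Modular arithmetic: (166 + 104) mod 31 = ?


166 + 104 = 270
270 mod 31 = 22


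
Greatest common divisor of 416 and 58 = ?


416 = 7 * 58 + 10
58 = 5 * 10 + 8
10 = 1 * 8 + 2
8 = 4 * 2 + 0
GCD = 2


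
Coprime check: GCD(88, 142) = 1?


Euclidean algorithm:
142 = 1 * 88 + 54
88 = 1 * 54 + 34
54 = 1 * 34 + 20
34 = 1 * 20 + 14
20 = 1 * 14 + 6
14 = 2 * 6 + 2
6 = 3 * 2 + 0
GCD(88, 142) = 2

No, not coprime (GCD = 2)


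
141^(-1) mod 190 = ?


Use the extended Euclidean algorithm on (190, 141); each row r = 190*s + 141*t:
r=190, s=1, t=0
r=141, s=0, t=1
q=1: r=49, s=1, t=-1   [190*(1) + 141*(-1) = 49]
q=2: r=43, s=-2, t=3   [190*(-2) + 141*(3) = 43]
q=1: r=6, s=3, t=-4   [190*(3) + 141*(-4) = 6]
q=7: r=1, s=-23, t=31   [190*(-23) + 141*(31) = 1]
q=6: r=0, s=141, t=-190   [190*(141) + 141*(-190) = 0]
GCD = 1 with t = 31, so 141*(31) ≡ 1 (mod 190)
Inverse = 31 mod 190 = 31
Check: 141 * 31 = 4371 ≡ 1 (mod 190)

141^(-1) ≡ 31 (mod 190)


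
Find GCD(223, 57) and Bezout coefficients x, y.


Tabular extended Euclidean (each row: r = 223*s + 57*t):
r=223, s=1, t=0
r=57, s=0, t=1
q=3: r=52, s=1, t=-3   [223*(1) + 57*(-3) = 52]
q=1: r=5, s=-1, t=4   [223*(-1) + 57*(4) = 5]
q=10: r=2, s=11, t=-43   [223*(11) + 57*(-43) = 2]
q=2: r=1, s=-23, t=90   [223*(-23) + 57*(90) = 1]
q=2: r=0, s=57, t=-223   [223*(57) + 57*(-223) = 0]
GCD = 1; from the row with r=1: x=-23, y=90
Check: 223*(-23) + 57*(90) = -5129 + 5130 = 1

GCD = 1, x = -23, y = 90


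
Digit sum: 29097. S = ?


2 + 9 + 0 + 9 + 7 = 27


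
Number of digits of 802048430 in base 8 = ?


802048430 in base 8 = 5763444656
Number of digits = 10

10 digits (base 8)


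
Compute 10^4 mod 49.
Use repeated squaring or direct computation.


10^1 mod 49 = 10
10^2 mod 49 = 2
10^3 mod 49 = 20
10^4 mod 49 = 4


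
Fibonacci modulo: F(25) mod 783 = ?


F(k) mod 783 for k=1..25:
1, 1, 2, 3, 5, 8, 13, 21, 34, 55, 89, 144, 233, 377, 610, 204, 31, 235, 266, 501, 767, 485, 469, 171, 640
F(25) mod 783 = 640


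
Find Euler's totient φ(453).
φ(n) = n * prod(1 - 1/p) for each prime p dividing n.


453 = 3 × 151
Prime factors: 3, 151
φ(453) = 453 × (1-1/3) × (1-1/151)
= 453 × 2/3 × 150/151 = 300

φ(453) = 300


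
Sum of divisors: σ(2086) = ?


Divisors of 2086: 1, 2, 7, 14, 149, 298, 1043, 2086
Sum = 1 + 2 + 7 + 14 + 149 + 298 + 1043 + 2086 = 3600

σ(2086) = 3600


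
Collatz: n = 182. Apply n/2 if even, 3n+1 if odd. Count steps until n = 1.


182 → 91 → 274 → 137 → 412 → 206 → 103 → 310 → 155 → 466 → 233 → 700 → 350 → 175 → 526 → 263 → 790 → 395 → 1186 → 593 → 1780 → 890 → 445 → 1336 → 668 → 334 → 167 → 502 → 251 → 754 → 377 → 1132 → 566 → 283 → 850 → 425 → 1276 → 638 → 319 → 958 → 479 → 1438 → 719 → 2158 → 1079 → 3238 → 1619 → 4858 → 2429 → 7288 → 3644 → 1822 → 911 → 2734 → 1367 → 4102 → 2051 → 6154 → 3077 → 9232 → 4616 → 2308 → 1154 → 577 → 1732 → 866 → 433 → 1300 → 650 → 325 → 976 → 488 → 244 → 122 → 61 → 184 → 92 → 46 → 23 → 70 → 35 → 106 → 53 → 160 → 80 → 40 → 20 → 10 → 5 → 16 → 8 → 4 → 2 → 1
Total steps = 93

93 steps


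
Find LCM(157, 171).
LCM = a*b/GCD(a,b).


GCD(157, 171) = 1
LCM = 157*171/1 = 26847/1 = 26847

LCM = 26847


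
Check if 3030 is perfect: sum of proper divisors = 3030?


Proper divisors of 3030: 1, 2, 3, 5, 6, 10, 15, 30, 101, 202, 303, 505, 606, 1010, 1515
Sum = 1 + 2 + 3 + 5 + 6 + 10 + 15 + 30 + 101 + 202 + 303 + 505 + 606 + 1010 + 1515 = 4314

No, 3030 is not perfect (4314 ≠ 3030)


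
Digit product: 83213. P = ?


8 × 3 × 2 × 1 × 3 = 144


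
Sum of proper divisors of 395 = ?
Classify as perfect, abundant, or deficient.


Proper divisors: 1, 5, 79
Sum = 1 + 5 + 79 = 85
85 < 395 → deficient

s(395) = 85 (deficient)


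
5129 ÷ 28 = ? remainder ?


5129 = 28 * 183 + 5
Check: 5124 + 5 = 5129

q = 183, r = 5


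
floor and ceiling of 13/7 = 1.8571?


13/7 = 1.8571
floor = 1
ceil = 2

floor = 1, ceil = 2


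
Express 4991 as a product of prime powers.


4991 / 7 = 713
713 / 23 = 31
31 / 31 = 1
4991 = 7 × 23 × 31


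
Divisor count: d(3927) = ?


3927 = 3^1 × 7^1 × 11^1 × 17^1
d(3927) = (1+1) × (1+1) × (1+1) × (1+1) = 16

16 divisors


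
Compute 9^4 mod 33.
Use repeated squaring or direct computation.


9^1 mod 33 = 9
9^2 mod 33 = 15
9^3 mod 33 = 3
9^4 mod 33 = 27


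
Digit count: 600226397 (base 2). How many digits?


600226397 in base 2 = 100011110001101011101001011101
Number of digits = 30

30 digits (base 2)


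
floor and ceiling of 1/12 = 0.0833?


1/12 = 0.0833
floor = 0
ceil = 1

floor = 0, ceil = 1


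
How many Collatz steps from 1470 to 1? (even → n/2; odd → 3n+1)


1470 → 735 → 2206 → 1103 → 3310 → 1655 → 4966 → 2483 → 7450 → 3725 → 11176 → 5588 → 2794 → 1397 → 4192 → 2096 → 1048 → 524 → 262 → 131 → 394 → 197 → 592 → 296 → 148 → 74 → 37 → 112 → 56 → 28 → 14 → 7 → 22 → 11 → 34 → 17 → 52 → 26 → 13 → 40 → 20 → 10 → 5 → 16 → 8 → 4 → 2 → 1
Total steps = 47

47 steps


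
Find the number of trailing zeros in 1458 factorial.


floor(1458/5) = 291
floor(1458/25) = 58
floor(1458/125) = 11
floor(1458/625) = 2
Total = 362

362 trailing zeros


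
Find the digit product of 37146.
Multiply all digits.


3 × 7 × 1 × 4 × 6 = 504


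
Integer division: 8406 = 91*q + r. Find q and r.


8406 = 91 * 92 + 34
Check: 8372 + 34 = 8406

q = 92, r = 34


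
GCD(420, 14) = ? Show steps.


420 = 30 * 14 + 0
GCD = 14


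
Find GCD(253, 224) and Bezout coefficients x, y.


Tabular extended Euclidean (each row: r = 253*s + 224*t):
r=253, s=1, t=0
r=224, s=0, t=1
q=1: r=29, s=1, t=-1   [253*(1) + 224*(-1) = 29]
q=7: r=21, s=-7, t=8   [253*(-7) + 224*(8) = 21]
q=1: r=8, s=8, t=-9   [253*(8) + 224*(-9) = 8]
q=2: r=5, s=-23, t=26   [253*(-23) + 224*(26) = 5]
q=1: r=3, s=31, t=-35   [253*(31) + 224*(-35) = 3]
q=1: r=2, s=-54, t=61   [253*(-54) + 224*(61) = 2]
q=1: r=1, s=85, t=-96   [253*(85) + 224*(-96) = 1]
q=2: r=0, s=-224, t=253   [253*(-224) + 224*(253) = 0]
GCD = 1; from the row with r=1: x=85, y=-96
Check: 253*(85) + 224*(-96) = 21505 - 21504 = 1

GCD = 1, x = 85, y = -96


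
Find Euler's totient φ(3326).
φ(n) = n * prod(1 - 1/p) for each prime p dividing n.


3326 = 2 × 1663
Prime factors: 2, 1663
φ(3326) = 3326 × (1-1/2) × (1-1/1663)
= 3326 × 1/2 × 1662/1663 = 1662

φ(3326) = 1662


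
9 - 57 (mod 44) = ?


9 - 57 = -48
-48 mod 44 = 40


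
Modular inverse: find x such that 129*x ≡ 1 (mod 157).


Use the extended Euclidean algorithm on (157, 129); each row r = 157*s + 129*t:
r=157, s=1, t=0
r=129, s=0, t=1
q=1: r=28, s=1, t=-1   [157*(1) + 129*(-1) = 28]
q=4: r=17, s=-4, t=5   [157*(-4) + 129*(5) = 17]
q=1: r=11, s=5, t=-6   [157*(5) + 129*(-6) = 11]
q=1: r=6, s=-9, t=11   [157*(-9) + 129*(11) = 6]
q=1: r=5, s=14, t=-17   [157*(14) + 129*(-17) = 5]
q=1: r=1, s=-23, t=28   [157*(-23) + 129*(28) = 1]
q=5: r=0, s=129, t=-157   [157*(129) + 129*(-157) = 0]
GCD = 1 with t = 28, so 129*(28) ≡ 1 (mod 157)
Inverse = 28 mod 157 = 28
Check: 129 * 28 = 3612 ≡ 1 (mod 157)

129^(-1) ≡ 28 (mod 157)


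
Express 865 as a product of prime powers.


865 / 5 = 173
173 / 173 = 1
865 = 5 × 173


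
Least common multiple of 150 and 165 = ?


GCD(150, 165) = 15
LCM = 150*165/15 = 24750/15 = 1650

LCM = 1650


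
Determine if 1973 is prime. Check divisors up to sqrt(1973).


Check divisors up to sqrt(1973) = 44.4185
No divisors found.
1973 is prime.

Yes, 1973 is prime


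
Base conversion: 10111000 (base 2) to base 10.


10111000 (base 2) = 184 (decimal)
184 (decimal) = 184 (base 10)


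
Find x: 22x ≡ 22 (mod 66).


GCD(22, 66) = 22 divides 22
Divide: 1x ≡ 1 (mod 3)
x ≡ 1 (mod 3)


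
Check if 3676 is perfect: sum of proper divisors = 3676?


Proper divisors of 3676: 1, 2, 4, 919, 1838
Sum = 1 + 2 + 4 + 919 + 1838 = 2764

No, 3676 is not perfect (2764 ≠ 3676)


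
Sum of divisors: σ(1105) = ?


Divisors of 1105: 1, 5, 13, 17, 65, 85, 221, 1105
Sum = 1 + 5 + 13 + 17 + 65 + 85 + 221 + 1105 = 1512

σ(1105) = 1512


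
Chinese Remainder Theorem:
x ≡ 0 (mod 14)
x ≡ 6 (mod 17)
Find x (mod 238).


M = 14*17 = 238
M1 = M/14 = 17, M2 = M/17 = 14
M1^(-1) mod 14 = 5, M2^(-1) mod 17 = 11
x = 0*17*5 + 6*14*11 = 924
924 mod 238 = 210
Check: 210 mod 14 = 0 ✓, 210 mod 17 = 6 ✓

x ≡ 210 (mod 238)


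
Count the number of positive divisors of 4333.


4333 = 7^1 × 619^1
d(4333) = (1+1) × (1+1) = 4

4 divisors


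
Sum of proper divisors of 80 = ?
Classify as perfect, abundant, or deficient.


Proper divisors: 1, 2, 4, 5, 8, 10, 16, 20, 40
Sum = 1 + 2 + 4 + 5 + 8 + 10 + 16 + 20 + 40 = 106
106 > 80 → abundant

s(80) = 106 (abundant)


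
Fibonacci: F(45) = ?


Sequence: 1, 1, 2, 3, 5, 8, 13, 21, 34, 55, 89, 144, 233, 377, 610, 987, 1597, 2584, 4181, 6765, 10946, 17711, 28657, 46368, 75025, 121393, 196418, 317811, 514229, 832040, 1346269, 2178309, 3524578, 5702887, 9227465, 14930352, 24157817, 39088169, 63245986, 102334155, 165580141, 267914296, 433494437, 701408733, 1134903170
F(45) = 1134903170


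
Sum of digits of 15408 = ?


1 + 5 + 4 + 0 + 8 = 18


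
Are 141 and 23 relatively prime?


Euclidean algorithm:
141 = 6 * 23 + 3
23 = 7 * 3 + 2
3 = 1 * 2 + 1
2 = 2 * 1 + 0
GCD(141, 23) = 1

Yes, coprime (GCD = 1)


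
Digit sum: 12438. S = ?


1 + 2 + 4 + 3 + 8 = 18


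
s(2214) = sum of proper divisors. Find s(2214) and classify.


Proper divisors: 1, 2, 3, 6, 9, 18, 27, 41, 54, 82, 123, 246, 369, 738, 1107
Sum = 1 + 2 + 3 + 6 + 9 + 18 + 27 + 41 + 54 + 82 + 123 + 246 + 369 + 738 + 1107 = 2826
2826 > 2214 → abundant

s(2214) = 2826 (abundant)


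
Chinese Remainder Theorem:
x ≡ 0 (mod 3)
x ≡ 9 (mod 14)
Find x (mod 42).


M = 3*14 = 42
M1 = M/3 = 14, M2 = M/14 = 3
M1^(-1) mod 3 = 2, M2^(-1) mod 14 = 5
x = 0*14*2 + 9*3*5 = 135
135 mod 42 = 9
Check: 9 mod 3 = 0 ✓, 9 mod 14 = 9 ✓

x ≡ 9 (mod 42)


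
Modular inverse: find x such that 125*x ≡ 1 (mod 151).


Use the extended Euclidean algorithm on (151, 125); each row r = 151*s + 125*t:
r=151, s=1, t=0
r=125, s=0, t=1
q=1: r=26, s=1, t=-1   [151*(1) + 125*(-1) = 26]
q=4: r=21, s=-4, t=5   [151*(-4) + 125*(5) = 21]
q=1: r=5, s=5, t=-6   [151*(5) + 125*(-6) = 5]
q=4: r=1, s=-24, t=29   [151*(-24) + 125*(29) = 1]
q=5: r=0, s=125, t=-151   [151*(125) + 125*(-151) = 0]
GCD = 1 with t = 29, so 125*(29) ≡ 1 (mod 151)
Inverse = 29 mod 151 = 29
Check: 125 * 29 = 3625 ≡ 1 (mod 151)

125^(-1) ≡ 29 (mod 151)


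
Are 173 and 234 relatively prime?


Euclidean algorithm:
234 = 1 * 173 + 61
173 = 2 * 61 + 51
61 = 1 * 51 + 10
51 = 5 * 10 + 1
10 = 10 * 1 + 0
GCD(173, 234) = 1

Yes, coprime (GCD = 1)


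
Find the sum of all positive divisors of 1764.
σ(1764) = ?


Divisors of 1764: 1, 2, 3, 4, 6, 7, 9, 12, 14, 18, 21, 28, 36, 42, 49, 63, 84, 98, 126, 147, 196, 252, 294, 441, 588, 882, 1764
Sum = 1 + 2 + 3 + 4 + 6 + 7 + 9 + 12 + 14 + 18 + 21 + 28 + 36 + 42 + 49 + 63 + 84 + 98 + 126 + 147 + 196 + 252 + 294 + 441 + 588 + 882 + 1764 = 5187

σ(1764) = 5187


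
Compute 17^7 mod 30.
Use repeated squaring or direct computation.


17^1 mod 30 = 17
17^2 mod 30 = 19
17^3 mod 30 = 23
17^4 mod 30 = 1
17^5 mod 30 = 17
17^6 mod 30 = 19
17^7 mod 30 = 23


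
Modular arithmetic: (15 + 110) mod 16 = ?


15 + 110 = 125
125 mod 16 = 13


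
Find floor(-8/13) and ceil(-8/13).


-8/13 = -0.6154
floor = -1
ceil = 0

floor = -1, ceil = 0


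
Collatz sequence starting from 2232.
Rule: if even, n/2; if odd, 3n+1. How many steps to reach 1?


2232 → 1116 → 558 → 279 → 838 → 419 → 1258 → 629 → 1888 → 944 → 472 → 236 → 118 → 59 → 178 → 89 → 268 → 134 → 67 → 202 → 101 → 304 → 152 → 76 → 38 → 19 → 58 → 29 → 88 → 44 → 22 → 11 → 34 → 17 → 52 → 26 → 13 → 40 → 20 → 10 → 5 → 16 → 8 → 4 → 2 → 1
Total steps = 45

45 steps
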